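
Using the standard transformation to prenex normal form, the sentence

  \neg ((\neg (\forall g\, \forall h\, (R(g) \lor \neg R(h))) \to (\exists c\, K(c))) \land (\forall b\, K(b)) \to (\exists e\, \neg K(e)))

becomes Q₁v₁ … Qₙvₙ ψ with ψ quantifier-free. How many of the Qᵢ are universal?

4

First replace A → B with ¬A ∨ B.
  \neg (\neg ((\neg \neg (\forall g\, \forall h\, (R(g) \lor \neg R(h))) \lor (\exists c\, K(c))) \land (\forall b\, K(b))) \lor (\exists e\, \neg K(e)))
Push ¬ through the quantifiers and connectives to reach negation normal form:
  ((\forall g\, \forall h\, (R(g) \lor \neg R(h))) \lor (\exists c\, K(c))) \land (\forall b\, K(b)) \land (\forall e\, K(e))
Finally move all quantifiers to the prefix:
  \forall g\, \forall h\, \exists c\, \forall b\, \forall e\, ((R(g) \lor \neg R(h) \lor K(c)) \land K(b) \land K(e))
The prefix is \forall g \forall h \exists c \forall b \forall e: 4 universal, 1 existential.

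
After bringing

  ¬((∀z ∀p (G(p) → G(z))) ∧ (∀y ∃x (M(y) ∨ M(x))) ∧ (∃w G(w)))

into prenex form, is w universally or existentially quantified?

Rewrite implications/biconditionals: A → B as ¬A ∨ B.
  ¬((∀z ∀p (¬G(p) ∨ G(z))) ∧ (∀y ∃x (M(y) ∨ M(x))) ∧ (∃w G(w)))
Push ¬ through the quantifiers and connectives to reach negation normal form:
  (∃z ∃p (G(p) ∧ ¬G(z))) ∨ (∃y ∀x (¬M(y) ∧ ¬M(x))) ∨ (∀w ¬G(w))
All bound variables are already distinct, so no renaming is needed.
Extract every quantifier outward, since the variables are now distinct and don't occur free across branches:
  ∃z ∃p ∃y ∀x ∀w (G(p) ∧ ¬G(z) ∨ ¬M(y) ∧ ¬M(x) ∨ ¬G(w))
The quantifier ∃w sits under an odd number of negations (counting the antecedent side of each →), so it flips to ∀w.

universal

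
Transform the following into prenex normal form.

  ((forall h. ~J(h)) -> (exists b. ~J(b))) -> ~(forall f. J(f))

Rewrite implications/biconditionals: A → B as ¬A ∨ B.
  ~(~(forall h. ~J(h)) | (exists b. ~J(b))) | ~(forall f. J(f))
Drive negations inward (¬∀x A ≡ ∃x ¬A, ¬∃x A ≡ ∀x ¬A, De Morgan for ∧/∨):
  (forall h. ~J(h)) & (forall b. J(b)) | (exists f. ~J(f))
Pull the quantifiers to the front (each side's bound variable is not free in the other side):
  forall h. forall b. exists f. (~J(h) & J(b) | ~J(f))

forall h. forall b. exists f. (~J(h) & J(b) | ~J(f))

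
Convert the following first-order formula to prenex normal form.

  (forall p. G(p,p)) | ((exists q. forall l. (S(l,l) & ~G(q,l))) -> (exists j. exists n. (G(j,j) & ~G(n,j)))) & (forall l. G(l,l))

forall p. forall q. exists l. exists j. exists n. forall b. (G(p,p) | (~S(l,l) | G(q,l) | G(j,j) & ~G(n,j)) & G(b,b))

Rewrite implications/biconditionals: A → B as ¬A ∨ B.
  (forall p. G(p,p)) | (~(exists q. forall l. (S(l,l) & ~G(q,l))) | (exists j. exists n. (G(j,j) & ~G(n,j)))) & (forall l. G(l,l))
Move each ¬ inward, flipping quantifiers it crosses:
  (forall p. G(p,p)) | ((forall q. exists l. (~S(l,l) | G(q,l))) | (exists j. exists n. (G(j,j) & ~G(n,j)))) & (forall l. G(l,l))
Standardize variables apart so no two quantifiers bind the same name: l↦b.
  (forall p. G(p,p)) | ((forall q. exists l. (~S(l,l) | G(q,l))) | (exists j. exists n. (G(j,j) & ~G(n,j)))) & (forall b. G(b,b))
Finally move all quantifiers to the prefix:
  forall p. forall q. exists l. exists j. exists n. forall b. (G(p,p) | (~S(l,l) | G(q,l) | G(j,j) & ~G(n,j)) & G(b,b))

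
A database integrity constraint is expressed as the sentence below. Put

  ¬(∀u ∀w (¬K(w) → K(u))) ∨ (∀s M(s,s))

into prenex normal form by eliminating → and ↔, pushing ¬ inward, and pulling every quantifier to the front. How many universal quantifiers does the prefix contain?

First replace A → B with ¬A ∨ B.
  ¬(∀u ∀w (¬¬K(w) ∨ K(u))) ∨ (∀s M(s,s))
Drive negations inward (¬∀x A ≡ ∃x ¬A, ¬∃x A ≡ ∀x ¬A, De Morgan for ∧/∨):
  (∃u ∃w (¬K(w) ∧ ¬K(u))) ∨ (∀s M(s,s))
All bound variables are already distinct, so no renaming is needed.
Pull the quantifiers to the front (each side's bound variable is not free in the other side):
  ∃u ∃w ∀s (¬K(w) ∧ ¬K(u) ∨ M(s,s))
The prefix is ∃u ∃w ∀s: 1 universal, 2 existential.

1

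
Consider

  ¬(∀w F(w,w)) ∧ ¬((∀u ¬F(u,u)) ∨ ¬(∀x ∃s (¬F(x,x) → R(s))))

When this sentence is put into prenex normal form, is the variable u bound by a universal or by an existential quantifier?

existential

Rewrite implications/biconditionals: A → B as ¬A ∨ B.
  ¬(∀w F(w,w)) ∧ ¬((∀u ¬F(u,u)) ∨ ¬(∀x ∃s (¬¬F(x,x) ∨ R(s))))
Move each ¬ inward, flipping quantifiers it crosses:
  (∃w ¬F(w,w)) ∧ (∃u F(u,u)) ∧ (∀x ∃s (F(x,x) ∨ R(s)))
All bound variables are already distinct, so no renaming is needed.
Finally move all quantifiers to the prefix:
  ∃w ∃u ∀x ∃s (¬F(w,w) ∧ F(u,u) ∧ (F(x,x) ∨ R(s)))
The quantifier ∀u sits under an odd number of negations (counting the antecedent side of each →), so it flips to ∃u.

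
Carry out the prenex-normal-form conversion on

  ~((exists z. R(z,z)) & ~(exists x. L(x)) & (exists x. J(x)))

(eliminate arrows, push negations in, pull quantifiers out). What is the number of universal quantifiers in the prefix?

Push ¬ through the quantifiers and connectives to reach negation normal form:
  (forall z. ~R(z,z)) | (exists x. L(x)) | (forall x. ~J(x))
Give each quantifier a distinct variable: x↦v1.
  (forall z. ~R(z,z)) | (exists x. L(x)) | (forall v1. ~J(v1))
Pull the quantifiers to the front (each side's bound variable is not free in the other side):
  forall z. exists x. forall v1. (~R(z,z) | L(x) | ~J(v1))
The prefix is forall z exists x forall v1: 2 universal, 1 existential.

2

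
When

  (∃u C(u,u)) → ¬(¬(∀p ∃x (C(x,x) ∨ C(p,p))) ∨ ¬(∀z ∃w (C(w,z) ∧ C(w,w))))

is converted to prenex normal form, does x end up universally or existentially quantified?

Rewrite implications/biconditionals: A → B as ¬A ∨ B.
  ¬(∃u C(u,u)) ∨ ¬(¬(∀p ∃x (C(x,x) ∨ C(p,p))) ∨ ¬(∀z ∃w (C(w,z) ∧ C(w,w))))
Drive negations inward (¬∀x A ≡ ∃x ¬A, ¬∃x A ≡ ∀x ¬A, De Morgan for ∧/∨):
  (∀u ¬C(u,u)) ∨ (∀p ∃x (C(x,x) ∨ C(p,p))) ∧ (∀z ∃w (C(w,z) ∧ C(w,w)))
All bound variables are already distinct, so no renaming is needed.
Extract every quantifier outward, since the variables are now distinct and don't occur free across branches:
  ∀u ∀p ∃x ∀z ∃w (¬C(u,u) ∨ (C(x,x) ∨ C(p,p)) ∧ C(w,z) ∧ C(w,w))
The quantifier ∃x sits under an even number of negations (counting the antecedent side of each →), so it remains existential.

existential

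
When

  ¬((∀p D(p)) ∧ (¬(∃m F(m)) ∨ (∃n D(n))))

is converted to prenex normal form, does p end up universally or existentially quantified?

Move each ¬ inward, flipping quantifiers it crosses:
  (∃p ¬D(p)) ∨ (∃m F(m)) ∧ (∀n ¬D(n))
All bound variables are already distinct, so no renaming is needed.
Pull the quantifiers to the front (each side's bound variable is not free in the other side):
  ∃p ∃m ∀n (¬D(p) ∨ F(m) ∧ ¬D(n))
The quantifier ∀p sits under an odd number of negations, so it flips to ∃p.

existential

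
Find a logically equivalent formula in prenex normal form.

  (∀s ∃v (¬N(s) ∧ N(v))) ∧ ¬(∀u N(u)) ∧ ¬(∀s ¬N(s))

∀s ∃v ∃u ∃t (¬N(s) ∧ N(v) ∧ ¬N(u) ∧ N(t))

Drive negations inward (¬∀x A ≡ ∃x ¬A, ¬∃x A ≡ ∀x ¬A, De Morgan for ∧/∨):
  (∀s ∃v (¬N(s) ∧ N(v))) ∧ (∃u ¬N(u)) ∧ (∃s N(s))
Give each quantifier a distinct variable: s↦t.
  (∀s ∃v (¬N(s) ∧ N(v))) ∧ (∃u ¬N(u)) ∧ (∃t N(t))
Extract every quantifier outward, since the variables are now distinct and don't occur free across branches:
  ∀s ∃v ∃u ∃t (¬N(s) ∧ N(v) ∧ ¬N(u) ∧ N(t))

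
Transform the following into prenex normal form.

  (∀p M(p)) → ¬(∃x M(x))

Eliminate → and ↔ using ¬ and ∨.
  ¬(∀p M(p)) ∨ ¬(∃x M(x))
Drive negations inward (¬∀x A ≡ ∃x ¬A, ¬∃x A ≡ ∀x ¬A, De Morgan for ∧/∨):
  (∃p ¬M(p)) ∨ (∀x ¬M(x))
All bound variables are already distinct, so no renaming is needed.
Finally move all quantifiers to the prefix:
  ∃p ∀x (¬M(p) ∨ ¬M(x))

∃p ∀x (¬M(p) ∨ ¬M(x))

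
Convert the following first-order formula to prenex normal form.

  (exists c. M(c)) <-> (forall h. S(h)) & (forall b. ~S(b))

forall c. forall h. forall b. exists q. exists x1. exists a. ((~M(c) | S(h) & ~S(b)) & (~S(q) | S(x1) | M(a)))

Eliminate → and ↔ using ¬ and ∨; A ↔ B as (¬A ∨ B) ∧ (¬B ∨ A).
  (~(exists c. M(c)) | (forall h. S(h)) & (forall b. ~S(b))) & (~((forall h. S(h)) & (forall b. ~S(b))) | (exists c. M(c)))
Drive negations inward (¬∀x A ≡ ∃x ¬A, ¬∃x A ≡ ∀x ¬A, De Morgan for ∧/∨):
  ((forall c. ~M(c)) | (forall h. S(h)) & (forall b. ~S(b))) & ((exists h. ~S(h)) | (exists b. S(b)) | (exists c. M(c)))
Give each quantifier a distinct variable: h↦q, b↦x1, c↦a.
  ((forall c. ~M(c)) | (forall h. S(h)) & (forall b. ~S(b))) & ((exists q. ~S(q)) | (exists x1. S(x1)) | (exists a. M(a)))
Pull the quantifiers to the front (each side's bound variable is not free in the other side):
  forall c. forall h. forall b. exists q. exists x1. exists a. ((~M(c) | S(h) & ~S(b)) & (~S(q) | S(x1) | M(a)))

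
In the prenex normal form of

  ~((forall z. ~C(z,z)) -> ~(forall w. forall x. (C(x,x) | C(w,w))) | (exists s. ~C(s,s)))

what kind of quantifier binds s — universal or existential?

universal

First replace A → B with ¬A ∨ B.
  ~(~(forall z. ~C(z,z)) | ~(forall w. forall x. (C(x,x) | C(w,w))) | (exists s. ~C(s,s)))
Move each ¬ inward, flipping quantifiers it crosses:
  (forall z. ~C(z,z)) & (forall w. forall x. (C(x,x) | C(w,w))) & (forall s. C(s,s))
All bound variables are already distinct, so no renaming is needed.
Pull the quantifiers to the front (each side's bound variable is not free in the other side):
  forall z. forall w. forall x. forall s. (~C(z,z) & (C(x,x) | C(w,w)) & C(s,s))
The quantifier exists s sits under an odd number of negations (counting the antecedent side of each →), so it flips to forall s.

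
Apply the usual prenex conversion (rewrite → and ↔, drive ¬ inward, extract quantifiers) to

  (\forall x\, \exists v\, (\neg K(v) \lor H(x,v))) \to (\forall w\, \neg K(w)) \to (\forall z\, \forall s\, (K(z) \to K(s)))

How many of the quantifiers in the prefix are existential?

First replace A → B with ¬A ∨ B.
  \neg (\forall x\, \exists v\, (\neg K(v) \lor H(x,v))) \lor \neg (\forall w\, \neg K(w)) \lor (\forall z\, \forall s\, (\neg K(z) \lor K(s)))
Move each ¬ inward, flipping quantifiers it crosses:
  (\exists x\, \forall v\, (K(v) \land \neg H(x,v))) \lor (\exists w\, K(w)) \lor (\forall z\, \forall s\, (\neg K(z) \lor K(s)))
All bound variables are already distinct, so no renaming is needed.
Extract every quantifier outward, since the variables are now distinct and don't occur free across branches:
  \exists x\, \forall v\, \exists w\, \forall z\, \forall s\, (K(v) \land \neg H(x,v) \lor K(w) \lor \neg K(z) \lor K(s))
The prefix is \exists x \forall v \exists w \forall z \forall s: 3 universal, 2 existential.

2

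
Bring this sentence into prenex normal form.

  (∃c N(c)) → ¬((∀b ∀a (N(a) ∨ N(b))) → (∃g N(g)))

Eliminate → and ↔ using ¬ and ∨.
  ¬(∃c N(c)) ∨ ¬(¬(∀b ∀a (N(a) ∨ N(b))) ∨ (∃g N(g)))
Move each ¬ inward, flipping quantifiers it crosses:
  (∀c ¬N(c)) ∨ (∀b ∀a (N(a) ∨ N(b))) ∧ (∀g ¬N(g))
Pull the quantifiers to the front (each side's bound variable is not free in the other side):
  ∀c ∀b ∀a ∀g (¬N(c) ∨ (N(a) ∨ N(b)) ∧ ¬N(g))

∀c ∀b ∀a ∀g (¬N(c) ∨ (N(a) ∨ N(b)) ∧ ¬N(g))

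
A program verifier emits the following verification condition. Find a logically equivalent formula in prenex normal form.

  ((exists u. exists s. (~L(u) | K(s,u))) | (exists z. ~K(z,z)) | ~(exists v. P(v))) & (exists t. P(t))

exists u. exists s. exists z. forall v. exists t. ((~L(u) | K(s,u) | ~K(z,z) | ~P(v)) & P(t))

Push ¬ through the quantifiers and connectives to reach negation normal form:
  ((exists u. exists s. (~L(u) | K(s,u))) | (exists z. ~K(z,z)) | (forall v. ~P(v))) & (exists t. P(t))
Finally move all quantifiers to the prefix:
  exists u. exists s. exists z. forall v. exists t. ((~L(u) | K(s,u) | ~K(z,z) | ~P(v)) & P(t))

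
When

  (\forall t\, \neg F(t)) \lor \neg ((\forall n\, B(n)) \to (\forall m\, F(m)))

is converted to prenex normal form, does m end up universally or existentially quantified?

Eliminate → and ↔ using ¬ and ∨.
  (\forall t\, \neg F(t)) \lor \neg (\neg (\forall n\, B(n)) \lor (\forall m\, F(m)))
Move each ¬ inward, flipping quantifiers it crosses:
  (\forall t\, \neg F(t)) \lor (\forall n\, B(n)) \land (\exists m\, \neg F(m))
Pull the quantifiers to the front (each side's bound variable is not free in the other side):
  \forall t\, \forall n\, \exists m\, (\neg F(t) \lor B(n) \land \neg F(m))
The quantifier \forall m sits under an odd number of negations (counting the antecedent side of each →), so it flips to \exists m.

existential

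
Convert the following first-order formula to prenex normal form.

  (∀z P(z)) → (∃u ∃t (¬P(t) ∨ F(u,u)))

Rewrite implications/biconditionals: A → B as ¬A ∨ B.
  ¬(∀z P(z)) ∨ (∃u ∃t (¬P(t) ∨ F(u,u)))
Push ¬ through the quantifiers and connectives to reach negation normal form:
  (∃z ¬P(z)) ∨ (∃u ∃t (¬P(t) ∨ F(u,u)))
Pull the quantifiers to the front (each side's bound variable is not free in the other side):
  ∃z ∃u ∃t (¬P(z) ∨ ¬P(t) ∨ F(u,u))

∃z ∃u ∃t (¬P(z) ∨ ¬P(t) ∨ F(u,u))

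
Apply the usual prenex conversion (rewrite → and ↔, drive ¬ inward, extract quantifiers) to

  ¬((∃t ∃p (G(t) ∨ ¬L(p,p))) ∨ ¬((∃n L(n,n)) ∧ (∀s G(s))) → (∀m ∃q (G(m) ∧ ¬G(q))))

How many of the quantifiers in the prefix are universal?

Rewrite implications/biconditionals: A → B as ¬A ∨ B.
  ¬(¬((∃t ∃p (G(t) ∨ ¬L(p,p))) ∨ ¬((∃n L(n,n)) ∧ (∀s G(s)))) ∨ (∀m ∃q (G(m) ∧ ¬G(q))))
Move each ¬ inward, flipping quantifiers it crosses:
  ((∃t ∃p (G(t) ∨ ¬L(p,p))) ∨ (∀n ¬L(n,n)) ∨ (∃s ¬G(s))) ∧ (∃m ∀q (¬G(m) ∨ G(q)))
All bound variables are already distinct, so no renaming is needed.
Finally move all quantifiers to the prefix:
  ∃t ∃p ∀n ∃s ∃m ∀q ((G(t) ∨ ¬L(p,p) ∨ ¬L(n,n) ∨ ¬G(s)) ∧ (¬G(m) ∨ G(q)))
The prefix is ∃t ∃p ∀n ∃s ∃m ∀q: 2 universal, 4 existential.

2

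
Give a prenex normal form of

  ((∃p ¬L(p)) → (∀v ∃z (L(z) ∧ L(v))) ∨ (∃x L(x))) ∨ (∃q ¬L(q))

First replace A → B with ¬A ∨ B.
  ¬(∃p ¬L(p)) ∨ (∀v ∃z (L(z) ∧ L(v))) ∨ (∃x L(x)) ∨ (∃q ¬L(q))
Move each ¬ inward, flipping quantifiers it crosses:
  (∀p L(p)) ∨ (∀v ∃z (L(z) ∧ L(v))) ∨ (∃x L(x)) ∨ (∃q ¬L(q))
All bound variables are already distinct, so no renaming is needed.
Extract every quantifier outward, since the variables are now distinct and don't occur free across branches:
  ∀p ∀v ∃z ∃x ∃q (L(p) ∨ L(z) ∧ L(v) ∨ L(x) ∨ ¬L(q))

∀p ∀v ∃z ∃x ∃q (L(p) ∨ L(z) ∧ L(v) ∨ L(x) ∨ ¬L(q))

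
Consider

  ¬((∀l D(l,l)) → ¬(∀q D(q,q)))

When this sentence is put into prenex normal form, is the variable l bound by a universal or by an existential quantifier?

First replace A → B with ¬A ∨ B.
  ¬(¬(∀l D(l,l)) ∨ ¬(∀q D(q,q)))
Drive negations inward (¬∀x A ≡ ∃x ¬A, ¬∃x A ≡ ∀x ¬A, De Morgan for ∧/∨):
  (∀l D(l,l)) ∧ (∀q D(q,q))
All bound variables are already distinct, so no renaming is needed.
Finally move all quantifiers to the prefix:
  ∀l ∀q (D(l,l) ∧ D(q,q))
The quantifier ∀l sits under an even number of negations (counting the antecedent side of each →), so it remains universal.

universal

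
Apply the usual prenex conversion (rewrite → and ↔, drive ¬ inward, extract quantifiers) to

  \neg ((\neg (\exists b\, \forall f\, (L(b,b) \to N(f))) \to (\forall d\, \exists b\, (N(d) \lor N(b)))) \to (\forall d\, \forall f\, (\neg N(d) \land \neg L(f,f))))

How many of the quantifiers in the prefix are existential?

4

Eliminate → and ↔ using ¬ and ∨.
  \neg (\neg (\neg \neg (\exists b\, \forall f\, (\neg L(b,b) \lor N(f))) \lor (\forall d\, \exists b\, (N(d) \lor N(b)))) \lor (\forall d\, \forall f\, (\neg N(d) \land \neg L(f,f))))
Move each ¬ inward, flipping quantifiers it crosses:
  ((\exists b\, \forall f\, (\neg L(b,b) \lor N(f))) \lor (\forall d\, \exists b\, (N(d) \lor N(b)))) \land (\exists d\, \exists f\, (N(d) \lor L(f,f)))
Standardize variables apart so no two quantifiers bind the same name: b↦a, d↦y1, f↦x.
  ((\exists b\, \forall f\, (\neg L(b,b) \lor N(f))) \lor (\forall d\, \exists a\, (N(d) \lor N(a)))) \land (\exists y1\, \exists x\, (N(y1) \lor L(x,x)))
Finally move all quantifiers to the prefix:
  \exists b\, \forall f\, \forall d\, \exists a\, \exists y1\, \exists x\, ((\neg L(b,b) \lor N(f) \lor N(d) \lor N(a)) \land (N(y1) \lor L(x,x)))
The prefix is \exists b \forall f \forall d \exists a \exists y1 \exists x: 2 universal, 4 existential.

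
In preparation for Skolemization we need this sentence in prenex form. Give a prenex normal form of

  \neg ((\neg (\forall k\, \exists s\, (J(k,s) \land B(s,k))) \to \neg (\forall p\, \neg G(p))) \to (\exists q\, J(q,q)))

Rewrite implications/biconditionals: A → B as ¬A ∨ B.
  \neg (\neg (\neg \neg (\forall k\, \exists s\, (J(k,s) \land B(s,k))) \lor \neg (\forall p\, \neg G(p))) \lor (\exists q\, J(q,q)))
Push ¬ through the quantifiers and connectives to reach negation normal form:
  ((\forall k\, \exists s\, (J(k,s) \land B(s,k))) \lor (\exists p\, G(p))) \land (\forall q\, \neg J(q,q))
All bound variables are already distinct, so no renaming is needed.
Extract every quantifier outward, since the variables are now distinct and don't occur free across branches:
  \forall k\, \exists s\, \exists p\, \forall q\, ((J(k,s) \land B(s,k) \lor G(p)) \land \neg J(q,q))

\forall k\, \exists s\, \exists p\, \forall q\, ((J(k,s) \land B(s,k) \lor G(p)) \land \neg J(q,q))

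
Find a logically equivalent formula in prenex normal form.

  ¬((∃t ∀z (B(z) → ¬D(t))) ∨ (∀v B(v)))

First replace A → B with ¬A ∨ B.
  ¬((∃t ∀z (¬B(z) ∨ ¬D(t))) ∨ (∀v B(v)))
Push ¬ through the quantifiers and connectives to reach negation normal form:
  (∀t ∃z (B(z) ∧ D(t))) ∧ (∃v ¬B(v))
All bound variables are already distinct, so no renaming is needed.
Pull the quantifiers to the front (each side's bound variable is not free in the other side):
  ∀t ∃z ∃v (B(z) ∧ D(t) ∧ ¬B(v))

∀t ∃z ∃v (B(z) ∧ D(t) ∧ ¬B(v))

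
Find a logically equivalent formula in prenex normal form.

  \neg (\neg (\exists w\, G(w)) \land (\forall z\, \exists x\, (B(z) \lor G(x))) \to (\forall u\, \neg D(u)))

Rewrite implications/biconditionals: A → B as ¬A ∨ B.
  \neg (\neg (\neg (\exists w\, G(w)) \land (\forall z\, \exists x\, (B(z) \lor G(x)))) \lor (\forall u\, \neg D(u)))
Move each ¬ inward, flipping quantifiers it crosses:
  (\forall w\, \neg G(w)) \land (\forall z\, \exists x\, (B(z) \lor G(x))) \land (\exists u\, D(u))
Pull the quantifiers to the front (each side's bound variable is not free in the other side):
  \forall w\, \forall z\, \exists x\, \exists u\, (\neg G(w) \land (B(z) \lor G(x)) \land D(u))

\forall w\, \forall z\, \exists x\, \exists u\, (\neg G(w) \land (B(z) \lor G(x)) \land D(u))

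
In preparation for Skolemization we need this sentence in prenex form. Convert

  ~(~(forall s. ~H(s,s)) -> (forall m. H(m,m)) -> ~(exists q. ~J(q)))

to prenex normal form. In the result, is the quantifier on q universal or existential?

existential

Eliminate → and ↔ using ¬ and ∨.
  ~(~~(forall s. ~H(s,s)) | ~(forall m. H(m,m)) | ~(exists q. ~J(q)))
Drive negations inward (¬∀x A ≡ ∃x ¬A, ¬∃x A ≡ ∀x ¬A, De Morgan for ∧/∨):
  (exists s. H(s,s)) & (forall m. H(m,m)) & (exists q. ~J(q))
All bound variables are already distinct, so no renaming is needed.
Pull the quantifiers to the front (each side's bound variable is not free in the other side):
  exists s. forall m. exists q. (H(s,s) & H(m,m) & ~J(q))
The quantifier exists q sits under an even number of negations (counting the antecedent side of each →), so it remains existential.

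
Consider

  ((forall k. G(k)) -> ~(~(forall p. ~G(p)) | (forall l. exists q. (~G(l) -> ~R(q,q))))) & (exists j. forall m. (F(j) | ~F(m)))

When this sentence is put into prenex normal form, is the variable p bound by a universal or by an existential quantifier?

First replace A → B with ¬A ∨ B.
  (~(forall k. G(k)) | ~(~(forall p. ~G(p)) | (forall l. exists q. (~~G(l) | ~R(q,q))))) & (exists j. forall m. (F(j) | ~F(m)))
Drive negations inward (¬∀x A ≡ ∃x ¬A, ¬∃x A ≡ ∀x ¬A, De Morgan for ∧/∨):
  ((exists k. ~G(k)) | (forall p. ~G(p)) & (exists l. forall q. (~G(l) & R(q,q)))) & (exists j. forall m. (F(j) | ~F(m)))
All bound variables are already distinct, so no renaming is needed.
Pull the quantifiers to the front (each side's bound variable is not free in the other side):
  exists k. forall p. exists l. forall q. exists j. forall m. ((~G(k) | ~G(p) & ~G(l) & R(q,q)) & (F(j) | ~F(m)))
The quantifier forall p sits under an even number of negations (counting the antecedent side of each →), so it remains universal.

universal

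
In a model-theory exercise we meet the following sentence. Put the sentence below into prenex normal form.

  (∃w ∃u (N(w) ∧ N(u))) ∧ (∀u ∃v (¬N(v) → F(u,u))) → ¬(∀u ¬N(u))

First replace A → B with ¬A ∨ B.
  ¬((∃w ∃u (N(w) ∧ N(u))) ∧ (∀u ∃v (¬¬N(v) ∨ F(u,u)))) ∨ ¬(∀u ¬N(u))
Move each ¬ inward, flipping quantifiers it crosses:
  (∀w ∀u (¬N(w) ∨ ¬N(u))) ∨ (∃u ∀v (¬N(v) ∧ ¬F(u,u))) ∨ (∃u N(u))
Rename bound variables to avoid capture: u↦z, u↦y.
  (∀w ∀u (¬N(w) ∨ ¬N(u))) ∨ (∃z ∀v (¬N(v) ∧ ¬F(z,z))) ∨ (∃y N(y))
Finally move all quantifiers to the prefix:
  ∀w ∀u ∃z ∀v ∃y (¬N(w) ∨ ¬N(u) ∨ ¬N(v) ∧ ¬F(z,z) ∨ N(y))

∀w ∀u ∃z ∀v ∃y (¬N(w) ∨ ¬N(u) ∨ ¬N(v) ∧ ¬F(z,z) ∨ N(y))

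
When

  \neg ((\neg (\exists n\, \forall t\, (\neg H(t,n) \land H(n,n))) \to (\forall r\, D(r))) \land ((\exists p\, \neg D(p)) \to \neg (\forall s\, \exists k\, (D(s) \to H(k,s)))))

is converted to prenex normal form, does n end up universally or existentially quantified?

Rewrite implications/biconditionals: A → B as ¬A ∨ B.
  \neg ((\neg \neg (\exists n\, \forall t\, (\neg H(t,n) \land H(n,n))) \lor (\forall r\, D(r))) \land (\neg (\exists p\, \neg D(p)) \lor \neg (\forall s\, \exists k\, (\neg D(s) \lor H(k,s)))))
Drive negations inward (¬∀x A ≡ ∃x ¬A, ¬∃x A ≡ ∀x ¬A, De Morgan for ∧/∨):
  (\forall n\, \exists t\, (H(t,n) \lor \neg H(n,n))) \land (\exists r\, \neg D(r)) \lor (\exists p\, \neg D(p)) \land (\forall s\, \exists k\, (\neg D(s) \lor H(k,s)))
Finally move all quantifiers to the prefix:
  \forall n\, \exists t\, \exists r\, \exists p\, \forall s\, \exists k\, ((H(t,n) \lor \neg H(n,n)) \land \neg D(r) \lor \neg D(p) \land (\neg D(s) \lor H(k,s)))
The quantifier \exists n sits under an odd number of negations (counting the antecedent side of each →), so it flips to \forall n.

universal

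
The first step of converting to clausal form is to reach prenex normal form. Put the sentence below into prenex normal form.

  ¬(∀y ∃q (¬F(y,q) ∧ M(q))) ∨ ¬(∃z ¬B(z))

∃y ∀q ∀z (F(y,q) ∨ ¬M(q) ∨ B(z))

Drive negations inward (¬∀x A ≡ ∃x ¬A, ¬∃x A ≡ ∀x ¬A, De Morgan for ∧/∨):
  (∃y ∀q (F(y,q) ∨ ¬M(q))) ∨ (∀z B(z))
Pull the quantifiers to the front (each side's bound variable is not free in the other side):
  ∃y ∀q ∀z (F(y,q) ∨ ¬M(q) ∨ B(z))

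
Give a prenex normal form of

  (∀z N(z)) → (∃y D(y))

Eliminate → and ↔ using ¬ and ∨.
  ¬(∀z N(z)) ∨ (∃y D(y))
Drive negations inward (¬∀x A ≡ ∃x ¬A, ¬∃x A ≡ ∀x ¬A, De Morgan for ∧/∨):
  (∃z ¬N(z)) ∨ (∃y D(y))
All bound variables are already distinct, so no renaming is needed.
Pull the quantifiers to the front (each side's bound variable is not free in the other side):
  ∃z ∃y (¬N(z) ∨ D(y))

∃z ∃y (¬N(z) ∨ D(y))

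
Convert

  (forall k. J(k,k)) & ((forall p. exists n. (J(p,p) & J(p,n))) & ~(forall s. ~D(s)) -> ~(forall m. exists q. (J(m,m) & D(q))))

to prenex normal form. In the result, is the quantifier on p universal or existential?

Eliminate → and ↔ using ¬ and ∨.
  (forall k. J(k,k)) & (~((forall p. exists n. (J(p,p) & J(p,n))) & ~(forall s. ~D(s))) | ~(forall m. exists q. (J(m,m) & D(q))))
Push ¬ through the quantifiers and connectives to reach negation normal form:
  (forall k. J(k,k)) & ((exists p. forall n. (~J(p,p) | ~J(p,n))) | (forall s. ~D(s)) | (exists m. forall q. (~J(m,m) | ~D(q))))
Pull the quantifiers to the front (each side's bound variable is not free in the other side):
  forall k. exists p. forall n. forall s. exists m. forall q. (J(k,k) & (~J(p,p) | ~J(p,n) | ~D(s) | ~J(m,m) | ~D(q)))
The quantifier forall p sits under an odd number of negations (counting the antecedent side of each →), so it flips to exists p.

existential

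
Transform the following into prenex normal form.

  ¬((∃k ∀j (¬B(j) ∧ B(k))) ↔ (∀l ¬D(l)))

∃k ∀j ∃l ∀y ∀z ∃t (¬B(j) ∧ B(k) ∧ D(l) ∨ ¬D(y) ∧ (B(t) ∨ ¬B(z)))

Eliminate → and ↔ using ¬ and ∨; A ↔ B as (¬A ∨ B) ∧ (¬B ∨ A).
  ¬((¬(∃k ∀j (¬B(j) ∧ B(k))) ∨ (∀l ¬D(l))) ∧ (¬(∀l ¬D(l)) ∨ (∃k ∀j (¬B(j) ∧ B(k)))))
Push ¬ through the quantifiers and connectives to reach negation normal form:
  (∃k ∀j (¬B(j) ∧ B(k))) ∧ (∃l D(l)) ∨ (∀l ¬D(l)) ∧ (∀k ∃j (B(j) ∨ ¬B(k)))
Rename bound variables to avoid capture: l↦y, k↦z, j↦t.
  (∃k ∀j (¬B(j) ∧ B(k))) ∧ (∃l D(l)) ∨ (∀y ¬D(y)) ∧ (∀z ∃t (B(t) ∨ ¬B(z)))
Finally move all quantifiers to the prefix:
  ∃k ∀j ∃l ∀y ∀z ∃t (¬B(j) ∧ B(k) ∧ D(l) ∨ ¬D(y) ∧ (B(t) ∨ ¬B(z)))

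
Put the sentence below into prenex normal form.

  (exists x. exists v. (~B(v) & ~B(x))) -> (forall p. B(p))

Eliminate → and ↔ using ¬ and ∨.
  ~(exists x. exists v. (~B(v) & ~B(x))) | (forall p. B(p))
Push ¬ through the quantifiers and connectives to reach negation normal form:
  (forall x. forall v. (B(v) | B(x))) | (forall p. B(p))
Finally move all quantifiers to the prefix:
  forall x. forall v. forall p. (B(v) | B(x) | B(p))

forall x. forall v. forall p. (B(v) | B(x) | B(p))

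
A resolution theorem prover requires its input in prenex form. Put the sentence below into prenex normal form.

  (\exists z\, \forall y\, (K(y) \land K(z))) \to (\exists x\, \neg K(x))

\forall z\, \exists y\, \exists x\, (\neg K(y) \lor \neg K(z) \lor \neg K(x))

Eliminate → and ↔ using ¬ and ∨.
  \neg (\exists z\, \forall y\, (K(y) \land K(z))) \lor (\exists x\, \neg K(x))
Drive negations inward (¬∀x A ≡ ∃x ¬A, ¬∃x A ≡ ∀x ¬A, De Morgan for ∧/∨):
  (\forall z\, \exists y\, (\neg K(y) \lor \neg K(z))) \lor (\exists x\, \neg K(x))
Finally move all quantifiers to the prefix:
  \forall z\, \exists y\, \exists x\, (\neg K(y) \lor \neg K(z) \lor \neg K(x))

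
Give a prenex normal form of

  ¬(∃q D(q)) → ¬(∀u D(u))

First replace A → B with ¬A ∨ B.
  ¬¬(∃q D(q)) ∨ ¬(∀u D(u))
Move each ¬ inward, flipping quantifiers it crosses:
  (∃q D(q)) ∨ (∃u ¬D(u))
All bound variables are already distinct, so no renaming is needed.
Extract every quantifier outward, since the variables are now distinct and don't occur free across branches:
  ∃q ∃u (D(q) ∨ ¬D(u))

∃q ∃u (D(q) ∨ ¬D(u))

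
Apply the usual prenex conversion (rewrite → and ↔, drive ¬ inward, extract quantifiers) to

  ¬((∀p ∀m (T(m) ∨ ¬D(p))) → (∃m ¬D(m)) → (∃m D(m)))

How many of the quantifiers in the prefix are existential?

Eliminate → and ↔ using ¬ and ∨.
  ¬(¬(∀p ∀m (T(m) ∨ ¬D(p))) ∨ ¬(∃m ¬D(m)) ∨ (∃m D(m)))
Move each ¬ inward, flipping quantifiers it crosses:
  (∀p ∀m (T(m) ∨ ¬D(p))) ∧ (∃m ¬D(m)) ∧ (∀m ¬D(m))
Rename bound variables to avoid capture: m↦r, m↦s.
  (∀p ∀m (T(m) ∨ ¬D(p))) ∧ (∃r ¬D(r)) ∧ (∀s ¬D(s))
Extract every quantifier outward, since the variables are now distinct and don't occur free across branches:
  ∀p ∀m ∃r ∀s ((T(m) ∨ ¬D(p)) ∧ ¬D(r) ∧ ¬D(s))
The prefix is ∀p ∀m ∃r ∀s: 3 universal, 1 existential.

1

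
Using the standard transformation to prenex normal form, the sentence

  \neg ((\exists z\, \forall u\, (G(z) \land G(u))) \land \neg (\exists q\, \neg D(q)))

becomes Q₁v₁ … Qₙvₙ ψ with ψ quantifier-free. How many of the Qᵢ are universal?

1

Push ¬ through the quantifiers and connectives to reach negation normal form:
  (\forall z\, \exists u\, (\neg G(z) \lor \neg G(u))) \lor (\exists q\, \neg D(q))
All bound variables are already distinct, so no renaming is needed.
Extract every quantifier outward, since the variables are now distinct and don't occur free across branches:
  \forall z\, \exists u\, \exists q\, (\neg G(z) \lor \neg G(u) \lor \neg D(q))
The prefix is \forall z \exists u \exists q: 1 universal, 2 existential.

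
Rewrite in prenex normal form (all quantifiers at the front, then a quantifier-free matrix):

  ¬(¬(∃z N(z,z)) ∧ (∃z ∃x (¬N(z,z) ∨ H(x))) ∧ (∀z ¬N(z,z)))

Push ¬ through the quantifiers and connectives to reach negation normal form:
  (∃z N(z,z)) ∨ (∀z ∀x (N(z,z) ∧ ¬H(x))) ∨ (∃z N(z,z))
Standardize variables apart so no two quantifiers bind the same name: z↦u, z↦c.
  (∃z N(z,z)) ∨ (∀u ∀x (N(u,u) ∧ ¬H(x))) ∨ (∃c N(c,c))
Pull the quantifiers to the front (each side's bound variable is not free in the other side):
  ∃z ∀u ∀x ∃c (N(z,z) ∨ N(u,u) ∧ ¬H(x) ∨ N(c,c))

∃z ∀u ∀x ∃c (N(z,z) ∨ N(u,u) ∧ ¬H(x) ∨ N(c,c))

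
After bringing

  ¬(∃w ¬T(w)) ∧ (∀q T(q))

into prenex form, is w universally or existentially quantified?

Drive negations inward (¬∀x A ≡ ∃x ¬A, ¬∃x A ≡ ∀x ¬A, De Morgan for ∧/∨):
  (∀w T(w)) ∧ (∀q T(q))
Finally move all quantifiers to the prefix:
  ∀w ∀q (T(w) ∧ T(q))
The quantifier ∃w sits under an odd number of negations, so it flips to ∀w.

universal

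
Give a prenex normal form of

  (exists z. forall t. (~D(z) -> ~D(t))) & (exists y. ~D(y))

Eliminate → and ↔ using ¬ and ∨.
  (exists z. forall t. (~~D(z) | ~D(t))) & (exists y. ~D(y))
Move each ¬ inward, flipping quantifiers it crosses:
  (exists z. forall t. (D(z) | ~D(t))) & (exists y. ~D(y))
All bound variables are already distinct, so no renaming is needed.
Extract every quantifier outward, since the variables are now distinct and don't occur free across branches:
  exists z. forall t. exists y. ((D(z) | ~D(t)) & ~D(y))

exists z. forall t. exists y. ((D(z) | ~D(t)) & ~D(y))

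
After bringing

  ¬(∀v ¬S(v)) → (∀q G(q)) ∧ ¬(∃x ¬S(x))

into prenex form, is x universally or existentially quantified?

universal

Rewrite implications/biconditionals: A → B as ¬A ∨ B.
  ¬¬(∀v ¬S(v)) ∨ (∀q G(q)) ∧ ¬(∃x ¬S(x))
Push ¬ through the quantifiers and connectives to reach negation normal form:
  (∀v ¬S(v)) ∨ (∀q G(q)) ∧ (∀x S(x))
All bound variables are already distinct, so no renaming is needed.
Extract every quantifier outward, since the variables are now distinct and don't occur free across branches:
  ∀v ∀q ∀x (¬S(v) ∨ G(q) ∧ S(x))
The quantifier ∃x sits under an odd number of negations (counting the antecedent side of each →), so it flips to ∀x.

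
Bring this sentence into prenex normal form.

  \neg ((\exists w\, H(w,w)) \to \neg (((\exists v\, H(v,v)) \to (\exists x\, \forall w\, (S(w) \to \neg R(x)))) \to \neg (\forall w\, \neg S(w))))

\exists w\, \exists v\, \forall x\, \exists r\, \exists b\, (H(w,w) \land (H(v,v) \land S(r) \land R(x) \lor S(b)))

Eliminate → and ↔ using ¬ and ∨.
  \neg (\neg (\exists w\, H(w,w)) \lor \neg (\neg (\neg (\exists v\, H(v,v)) \lor (\exists x\, \forall w\, (\neg S(w) \lor \neg R(x)))) \lor \neg (\forall w\, \neg S(w))))
Drive negations inward (¬∀x A ≡ ∃x ¬A, ¬∃x A ≡ ∀x ¬A, De Morgan for ∧/∨):
  (\exists w\, H(w,w)) \land ((\exists v\, H(v,v)) \land (\forall x\, \exists w\, (S(w) \land R(x))) \lor (\exists w\, S(w)))
Standardize variables apart so no two quantifiers bind the same name: w↦r, w↦b.
  (\exists w\, H(w,w)) \land ((\exists v\, H(v,v)) \land (\forall x\, \exists r\, (S(r) \land R(x))) \lor (\exists b\, S(b)))
Pull the quantifiers to the front (each side's bound variable is not free in the other side):
  \exists w\, \exists v\, \forall x\, \exists r\, \exists b\, (H(w,w) \land (H(v,v) \land S(r) \land R(x) \lor S(b)))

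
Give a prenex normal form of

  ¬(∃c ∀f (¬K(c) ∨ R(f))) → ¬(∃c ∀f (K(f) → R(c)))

∃c ∀f ∀s ∃v (¬K(c) ∨ R(f) ∨ K(v) ∧ ¬R(s))

Eliminate → and ↔ using ¬ and ∨.
  ¬¬(∃c ∀f (¬K(c) ∨ R(f))) ∨ ¬(∃c ∀f (¬K(f) ∨ R(c)))
Move each ¬ inward, flipping quantifiers it crosses:
  (∃c ∀f (¬K(c) ∨ R(f))) ∨ (∀c ∃f (K(f) ∧ ¬R(c)))
Give each quantifier a distinct variable: c↦s, f↦v.
  (∃c ∀f (¬K(c) ∨ R(f))) ∨ (∀s ∃v (K(v) ∧ ¬R(s)))
Extract every quantifier outward, since the variables are now distinct and don't occur free across branches:
  ∃c ∀f ∀s ∃v (¬K(c) ∨ R(f) ∨ K(v) ∧ ¬R(s))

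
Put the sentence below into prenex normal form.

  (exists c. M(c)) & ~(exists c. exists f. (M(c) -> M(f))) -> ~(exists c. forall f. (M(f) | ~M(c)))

forall c. exists u1. exists f. forall v1. exists r. (~M(c) | ~M(u1) | M(f) | ~M(r) & M(v1))

Eliminate → and ↔ using ¬ and ∨.
  ~((exists c. M(c)) & ~(exists c. exists f. (~M(c) | M(f)))) | ~(exists c. forall f. (M(f) | ~M(c)))
Push ¬ through the quantifiers and connectives to reach negation normal form:
  (forall c. ~M(c)) | (exists c. exists f. (~M(c) | M(f))) | (forall c. exists f. (~M(f) & M(c)))
Standardize variables apart so no two quantifiers bind the same name: c↦u1, c↦v1, f↦r.
  (forall c. ~M(c)) | (exists u1. exists f. (~M(u1) | M(f))) | (forall v1. exists r. (~M(r) & M(v1)))
Pull the quantifiers to the front (each side's bound variable is not free in the other side):
  forall c. exists u1. exists f. forall v1. exists r. (~M(c) | ~M(u1) | M(f) | ~M(r) & M(v1))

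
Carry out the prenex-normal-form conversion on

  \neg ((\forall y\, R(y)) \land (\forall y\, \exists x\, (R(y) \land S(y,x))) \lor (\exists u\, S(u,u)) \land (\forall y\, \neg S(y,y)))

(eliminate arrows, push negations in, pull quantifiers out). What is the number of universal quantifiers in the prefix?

2

Move each ¬ inward, flipping quantifiers it crosses:
  ((\exists y\, \neg R(y)) \lor (\exists y\, \forall x\, (\neg R(y) \lor \neg S(y,x)))) \land ((\forall u\, \neg S(u,u)) \lor (\exists y\, S(y,y)))
Standardize variables apart so no two quantifiers bind the same name: y↦x1, y↦w.
  ((\exists y\, \neg R(y)) \lor (\exists x1\, \forall x\, (\neg R(x1) \lor \neg S(x1,x)))) \land ((\forall u\, \neg S(u,u)) \lor (\exists w\, S(w,w)))
Extract every quantifier outward, since the variables are now distinct and don't occur free across branches:
  \exists y\, \exists x1\, \forall x\, \forall u\, \exists w\, ((\neg R(y) \lor \neg R(x1) \lor \neg S(x1,x)) \land (\neg S(u,u) \lor S(w,w)))
The prefix is \exists y \exists x1 \forall x \forall u \exists w: 2 universal, 3 existential.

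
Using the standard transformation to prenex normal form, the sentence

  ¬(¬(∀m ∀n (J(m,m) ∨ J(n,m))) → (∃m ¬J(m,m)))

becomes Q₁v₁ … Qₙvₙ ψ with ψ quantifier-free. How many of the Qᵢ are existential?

Rewrite implications/biconditionals: A → B as ¬A ∨ B.
  ¬(¬¬(∀m ∀n (J(m,m) ∨ J(n,m))) ∨ (∃m ¬J(m,m)))
Push ¬ through the quantifiers and connectives to reach negation normal form:
  (∃m ∃n (¬J(m,m) ∧ ¬J(n,m))) ∧ (∀m J(m,m))
Give each quantifier a distinct variable: m↦u.
  (∃m ∃n (¬J(m,m) ∧ ¬J(n,m))) ∧ (∀u J(u,u))
Extract every quantifier outward, since the variables are now distinct and don't occur free across branches:
  ∃m ∃n ∀u (¬J(m,m) ∧ ¬J(n,m) ∧ J(u,u))
The prefix is ∃m ∃n ∀u: 1 universal, 2 existential.

2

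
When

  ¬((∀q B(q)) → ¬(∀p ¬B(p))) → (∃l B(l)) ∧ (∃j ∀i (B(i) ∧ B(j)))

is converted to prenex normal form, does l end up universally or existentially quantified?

Rewrite implications/biconditionals: A → B as ¬A ∨ B.
  ¬¬(¬(∀q B(q)) ∨ ¬(∀p ¬B(p))) ∨ (∃l B(l)) ∧ (∃j ∀i (B(i) ∧ B(j)))
Move each ¬ inward, flipping quantifiers it crosses:
  (∃q ¬B(q)) ∨ (∃p B(p)) ∨ (∃l B(l)) ∧ (∃j ∀i (B(i) ∧ B(j)))
All bound variables are already distinct, so no renaming is needed.
Extract every quantifier outward, since the variables are now distinct and don't occur free across branches:
  ∃q ∃p ∃l ∃j ∀i (¬B(q) ∨ B(p) ∨ B(l) ∧ B(i) ∧ B(j))
The quantifier ∃l sits under an even number of negations (counting the antecedent side of each →), so it remains existential.

existential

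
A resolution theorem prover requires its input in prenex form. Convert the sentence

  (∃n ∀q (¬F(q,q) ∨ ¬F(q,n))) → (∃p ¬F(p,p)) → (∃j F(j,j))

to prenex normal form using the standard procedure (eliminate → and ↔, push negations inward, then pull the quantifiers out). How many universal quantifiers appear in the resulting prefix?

2

First replace A → B with ¬A ∨ B.
  ¬(∃n ∀q (¬F(q,q) ∨ ¬F(q,n))) ∨ ¬(∃p ¬F(p,p)) ∨ (∃j F(j,j))
Move each ¬ inward, flipping quantifiers it crosses:
  (∀n ∃q (F(q,q) ∧ F(q,n))) ∨ (∀p F(p,p)) ∨ (∃j F(j,j))
Finally move all quantifiers to the prefix:
  ∀n ∃q ∀p ∃j (F(q,q) ∧ F(q,n) ∨ F(p,p) ∨ F(j,j))
The prefix is ∀n ∃q ∀p ∃j: 2 universal, 2 existential.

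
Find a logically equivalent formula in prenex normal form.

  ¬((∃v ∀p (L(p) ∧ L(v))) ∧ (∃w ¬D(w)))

∀v ∃p ∀w (¬L(p) ∨ ¬L(v) ∨ D(w))

Move each ¬ inward, flipping quantifiers it crosses:
  (∀v ∃p (¬L(p) ∨ ¬L(v))) ∨ (∀w D(w))
All bound variables are already distinct, so no renaming is needed.
Finally move all quantifiers to the prefix:
  ∀v ∃p ∀w (¬L(p) ∨ ¬L(v) ∨ D(w))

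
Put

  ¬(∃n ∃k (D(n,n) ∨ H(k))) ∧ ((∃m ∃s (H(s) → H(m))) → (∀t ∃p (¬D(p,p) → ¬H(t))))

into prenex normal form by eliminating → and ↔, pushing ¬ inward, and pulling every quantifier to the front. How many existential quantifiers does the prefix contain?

Eliminate → and ↔ using ¬ and ∨.
  ¬(∃n ∃k (D(n,n) ∨ H(k))) ∧ (¬(∃m ∃s (¬H(s) ∨ H(m))) ∨ (∀t ∃p (¬¬D(p,p) ∨ ¬H(t))))
Move each ¬ inward, flipping quantifiers it crosses:
  (∀n ∀k (¬D(n,n) ∧ ¬H(k))) ∧ ((∀m ∀s (H(s) ∧ ¬H(m))) ∨ (∀t ∃p (D(p,p) ∨ ¬H(t))))
All bound variables are already distinct, so no renaming is needed.
Finally move all quantifiers to the prefix:
  ∀n ∀k ∀m ∀s ∀t ∃p (¬D(n,n) ∧ ¬H(k) ∧ (H(s) ∧ ¬H(m) ∨ D(p,p) ∨ ¬H(t)))
The prefix is ∀n ∀k ∀m ∀s ∀t ∃p: 5 universal, 1 existential.

1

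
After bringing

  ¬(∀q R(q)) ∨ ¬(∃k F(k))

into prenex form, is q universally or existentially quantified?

existential

Drive negations inward (¬∀x A ≡ ∃x ¬A, ¬∃x A ≡ ∀x ¬A, De Morgan for ∧/∨):
  (∃q ¬R(q)) ∨ (∀k ¬F(k))
Finally move all quantifiers to the prefix:
  ∃q ∀k (¬R(q) ∨ ¬F(k))
The quantifier ∀q sits under an odd number of negations, so it flips to ∃q.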